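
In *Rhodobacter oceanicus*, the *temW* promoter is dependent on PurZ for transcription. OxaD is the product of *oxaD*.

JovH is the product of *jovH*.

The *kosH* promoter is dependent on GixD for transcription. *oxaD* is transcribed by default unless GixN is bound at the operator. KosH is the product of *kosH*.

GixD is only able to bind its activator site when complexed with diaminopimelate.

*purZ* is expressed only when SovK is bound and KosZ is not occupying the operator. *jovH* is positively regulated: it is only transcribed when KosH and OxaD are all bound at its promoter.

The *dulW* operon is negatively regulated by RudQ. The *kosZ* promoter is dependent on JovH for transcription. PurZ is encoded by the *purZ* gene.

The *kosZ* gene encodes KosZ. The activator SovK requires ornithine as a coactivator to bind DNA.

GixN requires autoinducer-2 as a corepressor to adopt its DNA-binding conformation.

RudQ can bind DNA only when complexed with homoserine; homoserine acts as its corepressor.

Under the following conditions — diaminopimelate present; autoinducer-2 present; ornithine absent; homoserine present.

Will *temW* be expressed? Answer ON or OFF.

OFF

Diaminopimelate is present, so GixD is active.
No repressor is bound and GixD is active, so *kosH* is transcribed.
So KosH is produced and active.
Autoinducer-2 is present, so GixN is active.
With repressor GixN bound, *oxaD* is not transcribed.
So OxaD is not produced.
Required activator OxaD is absent, so *jovH* is not transcribed.
So JovH is not produced.
Required activator JovH is absent, so *kosZ* is not transcribed.
So KosZ is not produced.
Ornithine is absent, so SovK is inactive.
Required activator SovK is absent, so *purZ* is not transcribed.
So PurZ is not produced.
Required activator PurZ is absent, so *temW* is not transcribed.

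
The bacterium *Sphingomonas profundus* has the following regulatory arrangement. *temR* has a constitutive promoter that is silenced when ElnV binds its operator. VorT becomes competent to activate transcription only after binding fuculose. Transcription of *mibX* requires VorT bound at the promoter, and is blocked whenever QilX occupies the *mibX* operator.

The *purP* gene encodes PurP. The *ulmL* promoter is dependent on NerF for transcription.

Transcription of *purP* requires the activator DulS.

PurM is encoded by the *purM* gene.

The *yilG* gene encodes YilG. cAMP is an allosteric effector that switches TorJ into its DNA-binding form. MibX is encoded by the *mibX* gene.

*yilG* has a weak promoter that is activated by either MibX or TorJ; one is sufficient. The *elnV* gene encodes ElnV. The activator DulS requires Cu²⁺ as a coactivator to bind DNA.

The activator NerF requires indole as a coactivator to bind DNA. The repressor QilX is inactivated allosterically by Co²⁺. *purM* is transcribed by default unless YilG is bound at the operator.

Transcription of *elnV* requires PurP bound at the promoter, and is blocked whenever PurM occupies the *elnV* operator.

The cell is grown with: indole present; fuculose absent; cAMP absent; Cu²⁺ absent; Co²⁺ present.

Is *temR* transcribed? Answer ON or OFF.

ON

Co²⁺ is present, so QilX is inactive.
Fuculose is absent, so VorT is inactive.
Required activator VorT is absent, so *mibX* is not transcribed.
So MibX is not produced.
cAMP is absent, so TorJ is inactive.
No activator is available at the *yilG* promoter, so *yilG* is not transcribed.
So YilG is not produced.
With no repressor bound, *purM* is transcribed.
So PurM is produced and active.
Cu²⁺ is absent, so DulS is inactive.
Required activator DulS is absent, so *purP* is not transcribed.
So PurP is not produced.
With repressor PurM bound, *elnV* is not transcribed.
So ElnV is not produced.
With no repressor bound, *temR* is transcribed.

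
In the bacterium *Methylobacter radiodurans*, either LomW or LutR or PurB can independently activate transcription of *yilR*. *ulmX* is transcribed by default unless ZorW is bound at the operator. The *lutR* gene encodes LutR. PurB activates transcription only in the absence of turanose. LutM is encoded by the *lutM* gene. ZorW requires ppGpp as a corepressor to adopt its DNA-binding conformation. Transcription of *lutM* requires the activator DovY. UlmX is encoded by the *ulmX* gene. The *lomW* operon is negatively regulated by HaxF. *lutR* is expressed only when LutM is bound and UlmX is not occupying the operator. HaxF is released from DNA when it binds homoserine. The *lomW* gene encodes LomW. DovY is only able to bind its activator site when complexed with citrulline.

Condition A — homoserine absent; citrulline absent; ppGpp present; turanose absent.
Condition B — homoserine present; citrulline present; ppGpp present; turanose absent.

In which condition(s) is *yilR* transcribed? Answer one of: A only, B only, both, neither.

Condition A:
Homoserine is absent, so HaxF is active.
With repressor HaxF bound, *lomW* is not transcribed.
So LomW is not produced.
Citrulline is absent, so DovY is inactive.
Required activator DovY is absent, so *lutM* is not transcribed.
So LutM is not produced.
ppGpp is present, so ZorW is active.
With repressor ZorW bound, *ulmX* is not transcribed.
So UlmX is not produced.
Required activator LutM is absent, so *lutR* is not transcribed.
So LutR is not produced.
Turanose is absent, so PurB is active.
Activator PurB is present, so *yilR* is transcribed.
→ *yilR* is ON in A.
Condition B:
Homoserine is present, so HaxF is inactive.
With no repressor bound, *lomW* is transcribed.
So LomW is produced and active.
Citrulline is present, so DovY is active.
No repressor is bound and DovY is active, so *lutM* is transcribed.
So LutM is produced and active.
ppGpp is present, so ZorW is active.
With repressor ZorW bound, *ulmX* is not transcribed.
So UlmX is not produced.
No repressor is bound and LutM is active, so *lutR* is transcribed.
So LutR is produced and active.
Turanose is absent, so PurB is active.
Activator LomW is present, so *yilR* is transcribed.
→ *yilR* is ON in B.

both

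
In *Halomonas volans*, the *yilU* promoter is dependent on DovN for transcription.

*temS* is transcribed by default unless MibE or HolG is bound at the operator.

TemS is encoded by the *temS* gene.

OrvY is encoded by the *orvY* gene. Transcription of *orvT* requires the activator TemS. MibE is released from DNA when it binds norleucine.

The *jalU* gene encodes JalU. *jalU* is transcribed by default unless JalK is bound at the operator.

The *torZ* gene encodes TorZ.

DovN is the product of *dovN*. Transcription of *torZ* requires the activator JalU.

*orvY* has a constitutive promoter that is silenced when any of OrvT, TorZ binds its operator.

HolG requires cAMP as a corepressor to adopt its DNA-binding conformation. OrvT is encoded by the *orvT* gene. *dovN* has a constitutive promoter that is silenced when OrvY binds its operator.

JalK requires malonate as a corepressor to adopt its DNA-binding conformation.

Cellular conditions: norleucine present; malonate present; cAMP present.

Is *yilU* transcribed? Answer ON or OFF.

Norleucine is present, so MibE is inactive.
cAMP is present, so HolG is active.
With repressor HolG bound, *temS* is not transcribed.
So TemS is not produced.
Required activator TemS is absent, so *orvT* is not transcribed.
So OrvT is not produced.
Malonate is present, so JalK is active.
With repressor JalK bound, *jalU* is not transcribed.
So JalU is not produced.
Required activator JalU is absent, so *torZ* is not transcribed.
So TorZ is not produced.
With no repressor bound, *orvY* is transcribed.
So OrvY is produced and active.
With repressor OrvY bound, *dovN* is not transcribed.
So DovN is not produced.
Required activator DovN is absent, so *yilU* is not transcribed.

OFF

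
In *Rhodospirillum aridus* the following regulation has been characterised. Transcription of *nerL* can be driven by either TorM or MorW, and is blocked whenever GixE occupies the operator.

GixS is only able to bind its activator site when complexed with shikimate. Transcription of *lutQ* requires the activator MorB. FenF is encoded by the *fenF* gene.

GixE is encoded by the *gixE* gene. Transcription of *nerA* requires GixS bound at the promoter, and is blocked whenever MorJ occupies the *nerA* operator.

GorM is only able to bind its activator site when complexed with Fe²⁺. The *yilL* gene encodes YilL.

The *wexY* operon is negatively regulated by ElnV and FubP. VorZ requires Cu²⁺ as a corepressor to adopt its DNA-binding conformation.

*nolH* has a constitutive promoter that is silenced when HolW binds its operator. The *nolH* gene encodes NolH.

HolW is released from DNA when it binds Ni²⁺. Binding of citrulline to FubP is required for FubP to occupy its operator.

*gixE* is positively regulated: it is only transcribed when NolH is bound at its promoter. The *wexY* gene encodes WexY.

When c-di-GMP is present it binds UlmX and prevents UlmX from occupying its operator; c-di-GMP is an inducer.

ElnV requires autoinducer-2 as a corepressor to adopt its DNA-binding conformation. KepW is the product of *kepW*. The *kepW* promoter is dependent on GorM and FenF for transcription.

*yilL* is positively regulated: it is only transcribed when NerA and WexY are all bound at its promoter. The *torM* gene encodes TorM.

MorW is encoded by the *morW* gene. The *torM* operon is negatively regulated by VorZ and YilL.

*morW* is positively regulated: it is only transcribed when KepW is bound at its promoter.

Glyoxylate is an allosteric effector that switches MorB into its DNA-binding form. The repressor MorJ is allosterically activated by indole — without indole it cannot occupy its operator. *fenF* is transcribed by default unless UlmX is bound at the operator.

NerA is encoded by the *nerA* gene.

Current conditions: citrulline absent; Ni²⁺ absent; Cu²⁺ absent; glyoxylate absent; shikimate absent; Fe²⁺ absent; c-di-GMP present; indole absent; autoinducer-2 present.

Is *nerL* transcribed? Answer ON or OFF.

ON

Ni²⁺ is absent, so HolW is active.
With repressor HolW bound, *nolH* is not transcribed.
So NolH is not produced.
Required activator NolH is absent, so *gixE* is not transcribed.
So GixE is not produced.
Cu²⁺ is absent, so VorZ is inactive.
Indole is absent, so MorJ is inactive.
Shikimate is absent, so GixS is inactive.
Required activator GixS is absent, so *nerA* is not transcribed.
So NerA is not produced.
Autoinducer-2 is present, so ElnV is active.
Citrulline is absent, so FubP is inactive.
With repressor ElnV bound, *wexY* is not transcribed.
So WexY is not produced.
Required activator NerA is absent, so *yilL* is not transcribed.
So YilL is not produced.
With no repressor bound, *torM* is transcribed.
So TorM is produced and active.
Fe²⁺ is absent, so GorM is inactive.
c-di-GMP is present, so UlmX is inactive.
With no repressor bound, *fenF* is transcribed.
So FenF is produced and active.
Required activator GorM is absent, so *kepW* is not transcribed.
So KepW is not produced.
Required activator KepW is absent, so *morW* is not transcribed.
So MorW is not produced.
Activator TorM is present, so *nerL* is transcribed.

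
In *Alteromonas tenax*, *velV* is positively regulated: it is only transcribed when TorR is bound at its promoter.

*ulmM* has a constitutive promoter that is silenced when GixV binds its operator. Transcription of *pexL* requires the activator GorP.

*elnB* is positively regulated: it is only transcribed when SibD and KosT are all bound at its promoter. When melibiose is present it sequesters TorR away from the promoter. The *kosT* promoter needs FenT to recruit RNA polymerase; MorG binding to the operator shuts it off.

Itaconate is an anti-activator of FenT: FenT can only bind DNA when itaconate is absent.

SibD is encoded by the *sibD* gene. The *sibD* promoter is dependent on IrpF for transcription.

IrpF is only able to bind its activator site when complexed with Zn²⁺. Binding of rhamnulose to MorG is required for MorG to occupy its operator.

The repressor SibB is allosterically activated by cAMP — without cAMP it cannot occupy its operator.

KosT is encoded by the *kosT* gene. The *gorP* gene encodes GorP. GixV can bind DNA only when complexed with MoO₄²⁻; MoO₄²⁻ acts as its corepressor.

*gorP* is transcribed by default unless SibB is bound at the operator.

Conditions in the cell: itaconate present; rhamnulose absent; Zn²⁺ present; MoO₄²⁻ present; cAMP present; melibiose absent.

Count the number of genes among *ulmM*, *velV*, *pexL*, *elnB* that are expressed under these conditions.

1

MoO₄²⁻ is present, so GixV is active.
With repressor GixV bound, *ulmM* is not transcribed.
→ *ulmM* is OFF.
Melibiose is absent, so TorR is active.
No repressor is bound and TorR is active, so *velV* is transcribed.
→ *velV* is ON.
cAMP is present, so SibB is active.
With repressor SibB bound, *gorP* is not transcribed.
So GorP is not produced.
Required activator GorP is absent, so *pexL* is not transcribed.
→ *pexL* is OFF.
Zn²⁺ is present, so IrpF is active.
No repressor is bound and IrpF is active, so *sibD* is transcribed.
So SibD is produced and active.
Rhamnulose is absent, so MorG is inactive.
Itaconate is present, so FenT is inactive.
Required activator FenT is absent, so *kosT* is not transcribed.
So KosT is not produced.
Required activator KosT is absent, so *elnB* is not transcribed.
→ *elnB* is OFF.
1 of the 4 genes is transcribed.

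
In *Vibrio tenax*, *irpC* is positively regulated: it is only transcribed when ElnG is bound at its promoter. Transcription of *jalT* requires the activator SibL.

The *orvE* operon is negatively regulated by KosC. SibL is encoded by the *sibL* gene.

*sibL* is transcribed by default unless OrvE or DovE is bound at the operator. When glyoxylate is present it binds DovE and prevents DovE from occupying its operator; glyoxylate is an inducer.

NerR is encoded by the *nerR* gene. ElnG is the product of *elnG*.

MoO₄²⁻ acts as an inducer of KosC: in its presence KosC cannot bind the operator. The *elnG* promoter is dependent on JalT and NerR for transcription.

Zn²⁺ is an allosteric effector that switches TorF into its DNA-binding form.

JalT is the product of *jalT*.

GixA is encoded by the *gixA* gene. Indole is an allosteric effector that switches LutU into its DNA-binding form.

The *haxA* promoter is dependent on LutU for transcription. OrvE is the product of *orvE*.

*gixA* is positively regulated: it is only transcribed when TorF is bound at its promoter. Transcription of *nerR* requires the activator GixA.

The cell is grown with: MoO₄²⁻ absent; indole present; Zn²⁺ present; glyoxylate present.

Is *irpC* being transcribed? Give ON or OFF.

MoO₄²⁻ is absent, so KosC is active.
With repressor KosC bound, *orvE* is not transcribed.
So OrvE is not produced.
Glyoxylate is present, so DovE is inactive.
With no repressor bound, *sibL* is transcribed.
So SibL is produced and active.
No repressor is bound and SibL is active, so *jalT* is transcribed.
So JalT is produced and active.
Zn²⁺ is present, so TorF is active.
No repressor is bound and TorF is active, so *gixA* is transcribed.
So GixA is produced and active.
No repressor is bound and GixA is active, so *nerR* is transcribed.
So NerR is produced and active.
No repressor is bound and JalT and NerR are active, so *elnG* is transcribed.
So ElnG is produced and active.
No repressor is bound and ElnG is active, so *irpC* is transcribed.

ON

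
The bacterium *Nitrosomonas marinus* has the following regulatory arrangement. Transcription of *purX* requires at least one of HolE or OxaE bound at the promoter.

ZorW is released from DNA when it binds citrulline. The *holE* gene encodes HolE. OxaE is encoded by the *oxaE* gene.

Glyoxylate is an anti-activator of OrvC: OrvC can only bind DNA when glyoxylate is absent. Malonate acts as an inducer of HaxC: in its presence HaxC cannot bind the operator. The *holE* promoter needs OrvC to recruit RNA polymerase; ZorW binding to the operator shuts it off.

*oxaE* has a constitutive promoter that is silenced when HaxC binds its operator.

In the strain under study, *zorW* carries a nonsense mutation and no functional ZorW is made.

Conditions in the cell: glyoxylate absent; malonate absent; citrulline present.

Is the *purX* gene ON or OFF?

ON

Glyoxylate is absent, so OrvC is active.
ZorW is non-functional in this strain, so it has no effect.
No repressor is bound and OrvC is active, so *holE* is transcribed.
So HolE is produced and active.
Malonate is absent, so HaxC is active.
With repressor HaxC bound, *oxaE* is not transcribed.
So OxaE is not produced.
Activator HolE is present, so *purX* is transcribed.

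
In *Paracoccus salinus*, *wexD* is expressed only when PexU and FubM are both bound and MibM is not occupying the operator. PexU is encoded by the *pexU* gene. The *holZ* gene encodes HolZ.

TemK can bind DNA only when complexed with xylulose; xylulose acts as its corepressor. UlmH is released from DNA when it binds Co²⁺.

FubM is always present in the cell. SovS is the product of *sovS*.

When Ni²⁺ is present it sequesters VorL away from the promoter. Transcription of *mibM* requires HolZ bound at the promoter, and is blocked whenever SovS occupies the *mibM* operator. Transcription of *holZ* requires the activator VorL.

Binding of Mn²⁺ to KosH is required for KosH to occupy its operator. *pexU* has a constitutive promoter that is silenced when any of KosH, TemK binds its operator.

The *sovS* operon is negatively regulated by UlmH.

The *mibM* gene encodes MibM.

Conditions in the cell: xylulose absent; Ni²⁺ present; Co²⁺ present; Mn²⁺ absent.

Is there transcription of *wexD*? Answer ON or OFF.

ON

Mn²⁺ is absent, so KosH is inactive.
Xylulose is absent, so TemK is inactive.
With no repressor bound, *pexU* is transcribed.
So PexU is produced and active.
FubM is produced constitutively and is active.
Ni²⁺ is present, so VorL is inactive.
Required activator VorL is absent, so *holZ* is not transcribed.
So HolZ is not produced.
Co²⁺ is present, so UlmH is inactive.
With no repressor bound, *sovS* is transcribed.
So SovS is produced and active.
With repressor SovS bound, *mibM* is not transcribed.
So MibM is not produced.
No repressor is bound and PexU and FubM are active, so *wexD* is transcribed.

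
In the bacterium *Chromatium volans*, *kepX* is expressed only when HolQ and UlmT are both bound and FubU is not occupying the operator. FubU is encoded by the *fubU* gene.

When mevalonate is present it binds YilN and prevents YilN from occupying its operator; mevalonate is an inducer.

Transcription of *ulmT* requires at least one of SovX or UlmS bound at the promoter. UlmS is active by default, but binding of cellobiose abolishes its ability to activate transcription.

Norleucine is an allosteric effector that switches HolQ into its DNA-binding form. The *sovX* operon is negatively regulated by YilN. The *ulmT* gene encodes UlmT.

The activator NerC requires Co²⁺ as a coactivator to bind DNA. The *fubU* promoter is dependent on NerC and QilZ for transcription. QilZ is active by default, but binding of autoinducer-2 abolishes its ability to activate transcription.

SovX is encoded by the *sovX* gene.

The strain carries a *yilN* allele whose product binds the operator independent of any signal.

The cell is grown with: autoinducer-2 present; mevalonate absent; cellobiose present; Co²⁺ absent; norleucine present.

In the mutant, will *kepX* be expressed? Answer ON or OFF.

OFF

Norleucine is present, so HolQ is active.
Co²⁺ is absent, so NerC is inactive.
Autoinducer-2 is present, so QilZ is inactive.
Required activator NerC is absent, so *fubU* is not transcribed.
So FubU is not produced.
YilN is constitutively active in this strain.
With repressor YilN bound, *sovX* is not transcribed.
So SovX is not produced.
Cellobiose is present, so UlmS is inactive.
No activator is available at the *ulmT* promoter, so *ulmT* is not transcribed.
So UlmT is not produced.
Required activator UlmT is absent, so *kepX* is not transcribed.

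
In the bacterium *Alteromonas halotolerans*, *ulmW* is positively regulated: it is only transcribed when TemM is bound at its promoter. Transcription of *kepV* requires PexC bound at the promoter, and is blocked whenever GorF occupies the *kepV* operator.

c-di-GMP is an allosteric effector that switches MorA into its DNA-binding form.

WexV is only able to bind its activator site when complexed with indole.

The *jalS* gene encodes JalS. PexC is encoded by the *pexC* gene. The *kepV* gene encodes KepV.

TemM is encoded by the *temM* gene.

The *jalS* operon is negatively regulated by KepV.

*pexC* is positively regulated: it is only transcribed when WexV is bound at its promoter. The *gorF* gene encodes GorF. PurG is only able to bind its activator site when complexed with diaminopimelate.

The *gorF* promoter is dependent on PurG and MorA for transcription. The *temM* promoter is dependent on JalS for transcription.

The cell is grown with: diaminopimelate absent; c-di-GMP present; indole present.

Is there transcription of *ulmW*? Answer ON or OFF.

Diaminopimelate is absent, so PurG is inactive.
c-di-GMP is present, so MorA is active.
Required activator PurG is absent, so *gorF* is not transcribed.
So GorF is not produced.
Indole is present, so WexV is active.
No repressor is bound and WexV is active, so *pexC* is transcribed.
So PexC is produced and active.
No repressor is bound and PexC is active, so *kepV* is transcribed.
So KepV is produced and active.
With repressor KepV bound, *jalS* is not transcribed.
So JalS is not produced.
Required activator JalS is absent, so *temM* is not transcribed.
So TemM is not produced.
Required activator TemM is absent, so *ulmW* is not transcribed.

OFF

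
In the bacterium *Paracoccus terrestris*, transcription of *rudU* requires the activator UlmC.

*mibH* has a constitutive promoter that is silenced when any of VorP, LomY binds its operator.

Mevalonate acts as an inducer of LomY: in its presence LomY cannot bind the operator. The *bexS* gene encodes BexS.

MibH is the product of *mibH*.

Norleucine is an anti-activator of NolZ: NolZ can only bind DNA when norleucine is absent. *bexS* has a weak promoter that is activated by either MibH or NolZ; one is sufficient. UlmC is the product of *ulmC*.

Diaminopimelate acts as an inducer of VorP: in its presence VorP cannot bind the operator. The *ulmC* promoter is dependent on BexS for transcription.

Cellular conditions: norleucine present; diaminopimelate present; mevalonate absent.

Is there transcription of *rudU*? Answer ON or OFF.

Diaminopimelate is present, so VorP is inactive.
Mevalonate is absent, so LomY is active.
With repressor LomY bound, *mibH* is not transcribed.
So MibH is not produced.
Norleucine is present, so NolZ is inactive.
No activator is available at the *bexS* promoter, so *bexS* is not transcribed.
So BexS is not produced.
Required activator BexS is absent, so *ulmC* is not transcribed.
So UlmC is not produced.
Required activator UlmC is absent, so *rudU* is not transcribed.

OFF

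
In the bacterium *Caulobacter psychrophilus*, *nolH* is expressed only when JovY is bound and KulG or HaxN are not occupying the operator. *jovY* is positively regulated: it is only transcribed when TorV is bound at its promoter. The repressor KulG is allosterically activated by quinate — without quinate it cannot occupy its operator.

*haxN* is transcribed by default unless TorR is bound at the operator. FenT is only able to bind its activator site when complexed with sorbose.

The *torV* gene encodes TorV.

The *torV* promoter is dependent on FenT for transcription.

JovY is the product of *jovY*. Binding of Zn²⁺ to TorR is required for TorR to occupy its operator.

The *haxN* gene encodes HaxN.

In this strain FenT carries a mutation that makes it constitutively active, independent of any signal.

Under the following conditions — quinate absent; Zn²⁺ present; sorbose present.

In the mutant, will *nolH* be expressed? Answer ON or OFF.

ON

Quinate is absent, so KulG is inactive.
FenT is constitutively active in this strain.
No repressor is bound and FenT is active, so *torV* is transcribed.
So TorV is produced and active.
No repressor is bound and TorV is active, so *jovY* is transcribed.
So JovY is produced and active.
Zn²⁺ is present, so TorR is active.
With repressor TorR bound, *haxN* is not transcribed.
So HaxN is not produced.
No repressor is bound and JovY is active, so *nolH* is transcribed.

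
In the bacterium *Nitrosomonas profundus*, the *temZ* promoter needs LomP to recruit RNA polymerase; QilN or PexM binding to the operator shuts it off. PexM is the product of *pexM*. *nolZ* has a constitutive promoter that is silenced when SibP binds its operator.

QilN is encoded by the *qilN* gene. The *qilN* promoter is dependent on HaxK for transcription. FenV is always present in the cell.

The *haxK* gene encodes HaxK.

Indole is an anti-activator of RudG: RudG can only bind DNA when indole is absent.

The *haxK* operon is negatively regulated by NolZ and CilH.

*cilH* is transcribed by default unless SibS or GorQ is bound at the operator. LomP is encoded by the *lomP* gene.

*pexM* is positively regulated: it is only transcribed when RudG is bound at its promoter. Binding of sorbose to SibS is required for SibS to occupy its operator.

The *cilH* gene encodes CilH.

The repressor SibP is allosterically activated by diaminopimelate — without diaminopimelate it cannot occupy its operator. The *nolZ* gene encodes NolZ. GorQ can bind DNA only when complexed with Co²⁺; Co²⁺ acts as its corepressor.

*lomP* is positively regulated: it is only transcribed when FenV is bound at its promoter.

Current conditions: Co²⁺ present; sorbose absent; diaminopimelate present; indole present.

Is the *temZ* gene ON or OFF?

Diaminopimelate is present, so SibP is active.
With repressor SibP bound, *nolZ* is not transcribed.
So NolZ is not produced.
Sorbose is absent, so SibS is inactive.
Co²⁺ is present, so GorQ is active.
With repressor GorQ bound, *cilH* is not transcribed.
So CilH is not produced.
With no repressor bound, *haxK* is transcribed.
So HaxK is produced and active.
No repressor is bound and HaxK is active, so *qilN* is transcribed.
So QilN is produced and active.
FenV is produced constitutively and is active.
No repressor is bound and FenV is active, so *lomP* is transcribed.
So LomP is produced and active.
Indole is present, so RudG is inactive.
Required activator RudG is absent, so *pexM* is not transcribed.
So PexM is not produced.
With repressor QilN bound, *temZ* is not transcribed.

OFF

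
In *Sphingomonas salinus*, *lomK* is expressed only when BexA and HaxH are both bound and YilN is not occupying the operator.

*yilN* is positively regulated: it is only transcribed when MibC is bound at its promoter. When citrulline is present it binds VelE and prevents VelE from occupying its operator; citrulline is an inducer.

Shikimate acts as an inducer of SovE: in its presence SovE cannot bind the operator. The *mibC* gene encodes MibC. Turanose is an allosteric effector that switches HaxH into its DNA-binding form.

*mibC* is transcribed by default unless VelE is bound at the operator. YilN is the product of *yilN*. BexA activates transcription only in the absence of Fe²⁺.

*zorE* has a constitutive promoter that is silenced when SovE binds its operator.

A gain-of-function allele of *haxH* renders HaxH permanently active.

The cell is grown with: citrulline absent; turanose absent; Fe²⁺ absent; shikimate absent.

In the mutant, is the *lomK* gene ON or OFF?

ON

Fe²⁺ is absent, so BexA is active.
Citrulline is absent, so VelE is active.
With repressor VelE bound, *mibC* is not transcribed.
So MibC is not produced.
Required activator MibC is absent, so *yilN* is not transcribed.
So YilN is not produced.
HaxH is constitutively active in this strain.
No repressor is bound and BexA and HaxH are active, so *lomK* is transcribed.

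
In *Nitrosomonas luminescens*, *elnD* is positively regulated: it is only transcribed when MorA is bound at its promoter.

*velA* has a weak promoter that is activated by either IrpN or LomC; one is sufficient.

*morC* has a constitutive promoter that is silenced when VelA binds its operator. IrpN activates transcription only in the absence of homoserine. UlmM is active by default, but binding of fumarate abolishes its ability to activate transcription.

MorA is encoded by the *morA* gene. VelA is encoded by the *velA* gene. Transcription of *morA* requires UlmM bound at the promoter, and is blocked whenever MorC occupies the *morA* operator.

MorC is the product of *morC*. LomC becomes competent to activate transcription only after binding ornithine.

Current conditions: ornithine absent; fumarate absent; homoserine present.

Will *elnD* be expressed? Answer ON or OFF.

OFF

Homoserine is present, so IrpN is inactive.
Ornithine is absent, so LomC is inactive.
No activator is available at the *velA* promoter, so *velA* is not transcribed.
So VelA is not produced.
With no repressor bound, *morC* is transcribed.
So MorC is produced and active.
Fumarate is absent, so UlmM is active.
With repressor MorC bound, *morA* is not transcribed.
So MorA is not produced.
Required activator MorA is absent, so *elnD* is not transcribed.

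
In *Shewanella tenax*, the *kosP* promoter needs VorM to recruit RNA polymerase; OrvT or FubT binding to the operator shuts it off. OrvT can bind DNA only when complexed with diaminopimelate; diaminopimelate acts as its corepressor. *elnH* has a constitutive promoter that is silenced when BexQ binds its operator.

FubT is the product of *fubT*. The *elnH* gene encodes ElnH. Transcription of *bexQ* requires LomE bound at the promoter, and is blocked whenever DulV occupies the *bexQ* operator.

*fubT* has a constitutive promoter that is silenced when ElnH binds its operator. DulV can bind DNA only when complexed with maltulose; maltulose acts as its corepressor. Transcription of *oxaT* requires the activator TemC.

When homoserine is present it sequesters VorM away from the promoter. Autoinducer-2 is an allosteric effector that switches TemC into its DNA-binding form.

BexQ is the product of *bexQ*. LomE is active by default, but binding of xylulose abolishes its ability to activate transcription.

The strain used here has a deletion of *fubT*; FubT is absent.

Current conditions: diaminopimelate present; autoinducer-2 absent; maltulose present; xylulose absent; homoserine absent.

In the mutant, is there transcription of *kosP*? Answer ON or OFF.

Homoserine is absent, so VorM is active.
Diaminopimelate is present, so OrvT is active.
FubT is non-functional in this strain, so it has no effect.
With repressor OrvT bound, *kosP* is not transcribed.

OFF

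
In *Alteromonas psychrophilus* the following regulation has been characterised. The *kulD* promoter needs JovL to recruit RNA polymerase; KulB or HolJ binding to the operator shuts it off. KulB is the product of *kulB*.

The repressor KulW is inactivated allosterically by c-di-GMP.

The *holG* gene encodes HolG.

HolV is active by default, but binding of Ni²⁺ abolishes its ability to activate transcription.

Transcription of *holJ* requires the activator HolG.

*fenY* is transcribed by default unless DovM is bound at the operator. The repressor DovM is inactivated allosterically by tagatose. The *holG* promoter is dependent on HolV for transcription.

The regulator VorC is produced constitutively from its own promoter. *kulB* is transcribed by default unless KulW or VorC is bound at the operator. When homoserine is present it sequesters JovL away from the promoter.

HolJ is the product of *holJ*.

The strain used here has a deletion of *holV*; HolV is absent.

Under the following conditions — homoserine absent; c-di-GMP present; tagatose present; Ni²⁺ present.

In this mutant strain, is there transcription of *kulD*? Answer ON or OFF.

c-di-GMP is present, so KulW is inactive.
VorC is produced constitutively and is active.
With repressor VorC bound, *kulB* is not transcribed.
So KulB is not produced.
HolV is non-functional in this strain, so it has no effect.
Required activator HolV is absent, so *holG* is not transcribed.
So HolG is not produced.
Required activator HolG is absent, so *holJ* is not transcribed.
So HolJ is not produced.
Homoserine is absent, so JovL is active.
No repressor is bound and JovL is active, so *kulD* is transcribed.

ON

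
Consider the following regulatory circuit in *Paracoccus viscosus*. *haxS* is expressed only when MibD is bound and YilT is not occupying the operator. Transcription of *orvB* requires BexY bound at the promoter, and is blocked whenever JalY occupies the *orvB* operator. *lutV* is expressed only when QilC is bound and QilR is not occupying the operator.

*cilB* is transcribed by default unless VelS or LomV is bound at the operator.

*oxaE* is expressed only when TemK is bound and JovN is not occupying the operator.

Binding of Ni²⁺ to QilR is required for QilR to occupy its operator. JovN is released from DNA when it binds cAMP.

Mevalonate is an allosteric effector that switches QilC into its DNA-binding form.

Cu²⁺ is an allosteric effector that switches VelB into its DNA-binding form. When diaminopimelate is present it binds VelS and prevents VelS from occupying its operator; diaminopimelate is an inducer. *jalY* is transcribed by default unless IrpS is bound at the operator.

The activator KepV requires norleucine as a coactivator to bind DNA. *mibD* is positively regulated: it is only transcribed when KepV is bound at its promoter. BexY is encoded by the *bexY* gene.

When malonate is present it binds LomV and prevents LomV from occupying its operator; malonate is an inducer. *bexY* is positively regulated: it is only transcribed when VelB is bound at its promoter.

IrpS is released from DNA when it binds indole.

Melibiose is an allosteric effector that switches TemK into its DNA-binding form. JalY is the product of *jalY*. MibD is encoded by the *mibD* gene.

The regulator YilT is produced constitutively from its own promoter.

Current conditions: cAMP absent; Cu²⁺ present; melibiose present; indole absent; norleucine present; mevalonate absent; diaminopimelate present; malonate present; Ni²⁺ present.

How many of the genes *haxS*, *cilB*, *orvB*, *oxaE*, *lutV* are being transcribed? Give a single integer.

Norleucine is present, so KepV is active.
No repressor is bound and KepV is active, so *mibD* is transcribed.
So MibD is produced and active.
YilT is produced constitutively and is active.
With repressor YilT bound, *haxS* is not transcribed.
→ *haxS* is OFF.
Diaminopimelate is present, so VelS is inactive.
Malonate is present, so LomV is inactive.
With no repressor bound, *cilB* is transcribed.
→ *cilB* is ON.
Indole is absent, so IrpS is active.
With repressor IrpS bound, *jalY* is not transcribed.
So JalY is not produced.
Cu²⁺ is present, so VelB is active.
No repressor is bound and VelB is active, so *bexY* is transcribed.
So BexY is produced and active.
No repressor is bound and BexY is active, so *orvB* is transcribed.
→ *orvB* is ON.
Melibiose is present, so TemK is active.
cAMP is absent, so JovN is active.
With repressor JovN bound, *oxaE* is not transcribed.
→ *oxaE* is OFF.
Ni²⁺ is present, so QilR is active.
Mevalonate is absent, so QilC is inactive.
With repressor QilR bound, *lutV* is not transcribed.
→ *lutV* is OFF.
2 of the 5 genes are transcribed.

2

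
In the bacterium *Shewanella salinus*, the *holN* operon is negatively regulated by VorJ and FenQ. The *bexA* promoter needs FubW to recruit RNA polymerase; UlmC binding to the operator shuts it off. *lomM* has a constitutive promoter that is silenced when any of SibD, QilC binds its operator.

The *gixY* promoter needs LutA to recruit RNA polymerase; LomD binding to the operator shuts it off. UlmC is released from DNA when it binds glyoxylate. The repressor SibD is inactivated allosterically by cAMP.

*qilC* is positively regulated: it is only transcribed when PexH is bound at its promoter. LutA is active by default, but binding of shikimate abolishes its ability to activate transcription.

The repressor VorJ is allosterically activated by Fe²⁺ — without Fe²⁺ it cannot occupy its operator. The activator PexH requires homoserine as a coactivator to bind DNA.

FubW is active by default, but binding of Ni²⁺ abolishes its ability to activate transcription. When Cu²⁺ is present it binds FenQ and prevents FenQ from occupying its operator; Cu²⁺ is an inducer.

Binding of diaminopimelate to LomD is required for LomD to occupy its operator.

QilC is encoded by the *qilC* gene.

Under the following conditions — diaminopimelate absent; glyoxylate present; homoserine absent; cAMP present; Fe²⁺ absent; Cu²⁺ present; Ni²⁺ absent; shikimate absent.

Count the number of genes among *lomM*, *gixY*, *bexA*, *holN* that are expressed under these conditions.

4

cAMP is present, so SibD is inactive.
Homoserine is absent, so PexH is inactive.
Required activator PexH is absent, so *qilC* is not transcribed.
So QilC is not produced.
With no repressor bound, *lomM* is transcribed.
→ *lomM* is ON.
Diaminopimelate is absent, so LomD is inactive.
Shikimate is absent, so LutA is active.
No repressor is bound and LutA is active, so *gixY* is transcribed.
→ *gixY* is ON.
Ni²⁺ is absent, so FubW is active.
Glyoxylate is present, so UlmC is inactive.
No repressor is bound and FubW is active, so *bexA* is transcribed.
→ *bexA* is ON.
Fe²⁺ is absent, so VorJ is inactive.
Cu²⁺ is present, so FenQ is inactive.
With no repressor bound, *holN* is transcribed.
→ *holN* is ON.
4 of the 4 genes are transcribed.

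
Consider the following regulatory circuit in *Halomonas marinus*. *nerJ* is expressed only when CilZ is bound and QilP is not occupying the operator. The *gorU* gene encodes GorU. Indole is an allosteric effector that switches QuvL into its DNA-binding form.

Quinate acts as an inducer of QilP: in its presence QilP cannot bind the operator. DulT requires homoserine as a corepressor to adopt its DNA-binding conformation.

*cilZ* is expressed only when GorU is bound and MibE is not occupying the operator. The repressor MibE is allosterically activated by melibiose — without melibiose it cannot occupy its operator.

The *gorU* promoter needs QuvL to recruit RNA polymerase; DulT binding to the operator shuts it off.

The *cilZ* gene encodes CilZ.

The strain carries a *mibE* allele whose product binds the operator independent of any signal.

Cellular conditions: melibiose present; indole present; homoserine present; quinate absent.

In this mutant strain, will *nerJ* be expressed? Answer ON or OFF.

OFF

MibE is constitutively active in this strain.
Indole is present, so QuvL is active.
Homoserine is present, so DulT is active.
With repressor DulT bound, *gorU* is not transcribed.
So GorU is not produced.
With repressor MibE bound, *cilZ* is not transcribed.
So CilZ is not produced.
Quinate is absent, so QilP is active.
With repressor QilP bound, *nerJ* is not transcribed.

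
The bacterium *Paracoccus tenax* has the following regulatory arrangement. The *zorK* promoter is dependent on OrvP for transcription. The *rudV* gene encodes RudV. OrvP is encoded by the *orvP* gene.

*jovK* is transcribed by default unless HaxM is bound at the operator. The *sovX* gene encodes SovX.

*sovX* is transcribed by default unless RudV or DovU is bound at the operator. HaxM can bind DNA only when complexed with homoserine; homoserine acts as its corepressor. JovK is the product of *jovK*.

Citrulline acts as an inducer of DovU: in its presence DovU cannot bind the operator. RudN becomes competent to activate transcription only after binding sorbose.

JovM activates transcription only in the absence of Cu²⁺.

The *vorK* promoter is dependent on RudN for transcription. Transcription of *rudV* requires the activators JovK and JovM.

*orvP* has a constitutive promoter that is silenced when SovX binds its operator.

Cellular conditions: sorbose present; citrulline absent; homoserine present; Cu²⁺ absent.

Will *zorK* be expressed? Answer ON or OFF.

ON

Homoserine is present, so HaxM is active.
With repressor HaxM bound, *jovK* is not transcribed.
So JovK is not produced.
Cu²⁺ is absent, so JovM is active.
Required activator JovK is absent, so *rudV* is not transcribed.
So RudV is not produced.
Citrulline is absent, so DovU is active.
With repressor DovU bound, *sovX* is not transcribed.
So SovX is not produced.
With no repressor bound, *orvP* is transcribed.
So OrvP is produced and active.
No repressor is bound and OrvP is active, so *zorK* is transcribed.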